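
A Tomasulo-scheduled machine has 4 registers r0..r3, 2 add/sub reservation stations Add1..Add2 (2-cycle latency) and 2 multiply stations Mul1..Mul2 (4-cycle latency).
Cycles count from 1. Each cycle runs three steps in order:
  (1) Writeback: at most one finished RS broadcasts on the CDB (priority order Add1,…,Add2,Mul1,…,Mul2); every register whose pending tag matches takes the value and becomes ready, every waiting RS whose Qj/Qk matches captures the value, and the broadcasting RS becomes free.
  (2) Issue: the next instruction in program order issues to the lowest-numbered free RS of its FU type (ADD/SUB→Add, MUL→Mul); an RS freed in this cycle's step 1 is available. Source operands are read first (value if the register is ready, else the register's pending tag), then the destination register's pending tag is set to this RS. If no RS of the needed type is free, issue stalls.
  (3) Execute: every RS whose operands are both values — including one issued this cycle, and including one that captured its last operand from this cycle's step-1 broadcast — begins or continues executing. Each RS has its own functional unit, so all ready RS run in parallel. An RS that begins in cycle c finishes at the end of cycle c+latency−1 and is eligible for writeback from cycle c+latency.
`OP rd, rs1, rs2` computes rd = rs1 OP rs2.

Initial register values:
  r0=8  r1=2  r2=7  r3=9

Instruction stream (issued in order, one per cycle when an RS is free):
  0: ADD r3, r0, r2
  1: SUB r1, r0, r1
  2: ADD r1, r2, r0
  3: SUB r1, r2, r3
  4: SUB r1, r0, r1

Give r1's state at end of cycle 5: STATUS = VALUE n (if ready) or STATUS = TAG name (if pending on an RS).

STATUS = TAG Add1

  c1: issue ADD r3<-Add1  regs: r0:8,r1:2,r2:7,r3:Add1
  c2: issue SUB r1<-Add2  regs: r0:8,r1:Add2,r2:7,r3:Add1
  c3: CDB Add1=15; issue ADD r1<-Add1  regs: r0:8,r1:Add1,r2:7,r3:15
  c4: CDB Add2=6; issue SUB r1<-Add2  regs: r0:8,r1:Add2,r2:7,r3:15
  c5: CDB Add1=15; issue SUB r1<-Add1  regs: r0:8,r1:Add1,r2:7,r3:15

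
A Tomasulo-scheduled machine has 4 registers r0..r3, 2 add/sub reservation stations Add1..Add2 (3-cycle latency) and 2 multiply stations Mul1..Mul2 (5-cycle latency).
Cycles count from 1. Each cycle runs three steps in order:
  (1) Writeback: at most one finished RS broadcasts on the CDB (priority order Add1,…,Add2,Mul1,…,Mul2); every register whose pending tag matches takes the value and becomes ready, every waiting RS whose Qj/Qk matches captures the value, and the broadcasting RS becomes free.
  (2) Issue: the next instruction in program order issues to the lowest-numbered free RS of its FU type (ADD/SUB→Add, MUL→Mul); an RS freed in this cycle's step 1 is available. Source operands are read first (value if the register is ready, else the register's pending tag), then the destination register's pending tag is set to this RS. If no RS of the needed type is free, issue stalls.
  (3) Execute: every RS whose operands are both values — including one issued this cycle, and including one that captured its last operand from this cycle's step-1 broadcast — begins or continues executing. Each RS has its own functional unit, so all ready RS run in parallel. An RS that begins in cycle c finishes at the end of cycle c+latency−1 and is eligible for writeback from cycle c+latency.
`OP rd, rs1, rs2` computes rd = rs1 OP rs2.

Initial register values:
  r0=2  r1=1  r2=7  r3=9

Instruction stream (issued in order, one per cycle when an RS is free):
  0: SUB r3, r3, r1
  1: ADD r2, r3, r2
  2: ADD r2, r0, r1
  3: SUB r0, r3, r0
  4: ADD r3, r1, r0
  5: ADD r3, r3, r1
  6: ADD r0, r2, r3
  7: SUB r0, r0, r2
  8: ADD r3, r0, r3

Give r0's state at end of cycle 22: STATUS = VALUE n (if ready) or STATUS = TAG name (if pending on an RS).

cycle 1: issue SUB r3<-Add1 // r0:2,r1:1,r2:7,r3:Add1
cycle 2: issue ADD r2<-Add2 // r0:2,r1:1,r2:Add2,r3:Add1
cycle 3: stall // r0:2,r1:1,r2:Add2,r3:Add1
cycle 4: CDB Add1=8; issue ADD r2<-Add1 // r0:2,r1:1,r2:Add1,r3:8
cycle 5: stall // r0:2,r1:1,r2:Add1,r3:8
cycle 6: stall // r0:2,r1:1,r2:Add1,r3:8
cycle 7: CDB Add1=3; issue SUB r0<-Add1 // r0:Add1,r1:1,r2:3,r3:8
cycle 8: CDB Add2=15; issue ADD r3<-Add2 // r0:Add1,r1:1,r2:3,r3:Add2
cycle 9: stall // r0:Add1,r1:1,r2:3,r3:Add2
cycle 10: CDB Add1=6; issue ADD r3<-Add1 // r0:6,r1:1,r2:3,r3:Add1
cycle 11: stall // r0:6,r1:1,r2:3,r3:Add1
cycle 12: stall // r0:6,r1:1,r2:3,r3:Add1
cycle 13: CDB Add2=7; issue ADD r0<-Add2 // r0:Add2,r1:1,r2:3,r3:Add1
cycle 14: stall // r0:Add2,r1:1,r2:3,r3:Add1
cycle 15: stall // r0:Add2,r1:1,r2:3,r3:Add1
cycle 16: CDB Add1=8; issue SUB r0<-Add1 // r0:Add1,r1:1,r2:3,r3:8
cycle 17: stall // r0:Add1,r1:1,r2:3,r3:8
cycle 18: stall // r0:Add1,r1:1,r2:3,r3:8
cycle 19: CDB Add2=11; issue ADD r3<-Add2 // r0:Add1,r1:1,r2:3,r3:Add2
cycle 20: - // r0:Add1,r1:1,r2:3,r3:Add2
cycle 21: - // r0:Add1,r1:1,r2:3,r3:Add2
cycle 22: CDB Add1=8 // r0:8,r1:1,r2:3,r3:Add2

STATUS = VALUE 8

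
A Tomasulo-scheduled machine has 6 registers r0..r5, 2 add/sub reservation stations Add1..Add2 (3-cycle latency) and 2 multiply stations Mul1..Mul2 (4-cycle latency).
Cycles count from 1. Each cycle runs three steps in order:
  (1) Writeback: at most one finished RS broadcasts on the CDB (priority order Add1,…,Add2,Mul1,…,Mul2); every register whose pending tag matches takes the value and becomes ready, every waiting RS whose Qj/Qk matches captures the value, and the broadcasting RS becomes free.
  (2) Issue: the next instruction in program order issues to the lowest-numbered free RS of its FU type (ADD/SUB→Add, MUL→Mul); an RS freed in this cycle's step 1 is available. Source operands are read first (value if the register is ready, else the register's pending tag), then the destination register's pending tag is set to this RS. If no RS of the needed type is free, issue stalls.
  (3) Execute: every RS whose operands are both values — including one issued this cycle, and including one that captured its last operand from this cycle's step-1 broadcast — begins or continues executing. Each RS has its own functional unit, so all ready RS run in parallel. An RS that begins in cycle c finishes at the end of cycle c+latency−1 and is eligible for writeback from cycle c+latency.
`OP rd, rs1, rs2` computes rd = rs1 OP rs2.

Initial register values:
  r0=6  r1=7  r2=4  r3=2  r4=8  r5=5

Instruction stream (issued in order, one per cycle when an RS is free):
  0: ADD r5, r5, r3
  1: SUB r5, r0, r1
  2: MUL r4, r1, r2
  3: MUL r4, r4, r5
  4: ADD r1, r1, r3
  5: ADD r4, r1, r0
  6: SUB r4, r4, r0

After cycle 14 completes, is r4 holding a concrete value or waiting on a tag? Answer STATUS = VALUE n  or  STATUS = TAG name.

  c1: issue ADD r5<-Add1  regs: r0:6,r1:7,r2:4,r3:2,r4:8,r5:Add1
  c2: issue SUB r5<-Add2  regs: r0:6,r1:7,r2:4,r3:2,r4:8,r5:Add2
  c3: issue MUL r4<-Mul1  regs: r0:6,r1:7,r2:4,r3:2,r4:Mul1,r5:Add2
  c4: CDB Add1=7; issue MUL r4<-Mul2  regs: r0:6,r1:7,r2:4,r3:2,r4:Mul2,r5:Add2
  c5: CDB Add2=-1; issue ADD r1<-Add1  regs: r0:6,r1:Add1,r2:4,r3:2,r4:Mul2,r5:-1
  c6: issue ADD r4<-Add2  regs: r0:6,r1:Add1,r2:4,r3:2,r4:Add2,r5:-1
  c7: CDB Mul1=28; stall  regs: r0:6,r1:Add1,r2:4,r3:2,r4:Add2,r5:-1
  c8: CDB Add1=9; issue SUB r4<-Add1  regs: r0:6,r1:9,r2:4,r3:2,r4:Add1,r5:-1
  c9: -  regs: r0:6,r1:9,r2:4,r3:2,r4:Add1,r5:-1
  c10: -  regs: r0:6,r1:9,r2:4,r3:2,r4:Add1,r5:-1
  c11: CDB Add2=15  regs: r0:6,r1:9,r2:4,r3:2,r4:Add1,r5:-1
  c12: CDB Mul2=-28  regs: r0:6,r1:9,r2:4,r3:2,r4:Add1,r5:-1
  c13: -  regs: r0:6,r1:9,r2:4,r3:2,r4:Add1,r5:-1
  c14: CDB Add1=9  regs: r0:6,r1:9,r2:4,r3:2,r4:9,r5:-1

STATUS = VALUE 9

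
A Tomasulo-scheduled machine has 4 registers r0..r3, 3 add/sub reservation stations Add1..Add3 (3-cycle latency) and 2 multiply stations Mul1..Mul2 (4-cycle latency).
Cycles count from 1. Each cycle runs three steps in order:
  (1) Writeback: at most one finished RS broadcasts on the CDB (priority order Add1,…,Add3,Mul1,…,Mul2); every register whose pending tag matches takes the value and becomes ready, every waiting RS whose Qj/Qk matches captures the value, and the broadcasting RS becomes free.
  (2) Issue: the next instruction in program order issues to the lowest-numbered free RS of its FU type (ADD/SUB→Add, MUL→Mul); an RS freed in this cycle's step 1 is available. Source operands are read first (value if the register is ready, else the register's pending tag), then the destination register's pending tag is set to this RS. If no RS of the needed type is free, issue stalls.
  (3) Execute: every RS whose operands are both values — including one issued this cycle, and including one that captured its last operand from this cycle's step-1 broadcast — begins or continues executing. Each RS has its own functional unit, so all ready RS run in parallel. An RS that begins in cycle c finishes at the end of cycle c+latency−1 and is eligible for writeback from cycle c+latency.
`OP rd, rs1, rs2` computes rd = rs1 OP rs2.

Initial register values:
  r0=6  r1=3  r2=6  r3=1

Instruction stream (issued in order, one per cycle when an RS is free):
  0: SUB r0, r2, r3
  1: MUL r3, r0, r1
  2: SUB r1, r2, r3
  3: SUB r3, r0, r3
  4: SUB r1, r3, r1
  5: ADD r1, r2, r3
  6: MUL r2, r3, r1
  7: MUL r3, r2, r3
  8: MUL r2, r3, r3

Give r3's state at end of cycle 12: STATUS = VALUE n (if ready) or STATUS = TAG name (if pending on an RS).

STATUS = VALUE -10

cycle 1: issue SUB r0<-Add1 // r0:Add1,r1:3,r2:6,r3:1
cycle 2: issue MUL r3<-Mul1 // r0:Add1,r1:3,r2:6,r3:Mul1
cycle 3: issue SUB r1<-Add2 // r0:Add1,r1:Add2,r2:6,r3:Mul1
cycle 4: CDB Add1=5; issue SUB r3<-Add1 // r0:5,r1:Add2,r2:6,r3:Add1
cycle 5: issue SUB r1<-Add3 // r0:5,r1:Add3,r2:6,r3:Add1
cycle 6: stall // r0:5,r1:Add3,r2:6,r3:Add1
cycle 7: stall // r0:5,r1:Add3,r2:6,r3:Add1
cycle 8: CDB Mul1=15; stall // r0:5,r1:Add3,r2:6,r3:Add1
cycle 9: stall // r0:5,r1:Add3,r2:6,r3:Add1
cycle 10: stall // r0:5,r1:Add3,r2:6,r3:Add1
cycle 11: CDB Add1=-10; issue ADD r1<-Add1 // r0:5,r1:Add1,r2:6,r3:-10
cycle 12: CDB Add2=-9; issue MUL r2<-Mul1 // r0:5,r1:Add1,r2:Mul1,r3:-10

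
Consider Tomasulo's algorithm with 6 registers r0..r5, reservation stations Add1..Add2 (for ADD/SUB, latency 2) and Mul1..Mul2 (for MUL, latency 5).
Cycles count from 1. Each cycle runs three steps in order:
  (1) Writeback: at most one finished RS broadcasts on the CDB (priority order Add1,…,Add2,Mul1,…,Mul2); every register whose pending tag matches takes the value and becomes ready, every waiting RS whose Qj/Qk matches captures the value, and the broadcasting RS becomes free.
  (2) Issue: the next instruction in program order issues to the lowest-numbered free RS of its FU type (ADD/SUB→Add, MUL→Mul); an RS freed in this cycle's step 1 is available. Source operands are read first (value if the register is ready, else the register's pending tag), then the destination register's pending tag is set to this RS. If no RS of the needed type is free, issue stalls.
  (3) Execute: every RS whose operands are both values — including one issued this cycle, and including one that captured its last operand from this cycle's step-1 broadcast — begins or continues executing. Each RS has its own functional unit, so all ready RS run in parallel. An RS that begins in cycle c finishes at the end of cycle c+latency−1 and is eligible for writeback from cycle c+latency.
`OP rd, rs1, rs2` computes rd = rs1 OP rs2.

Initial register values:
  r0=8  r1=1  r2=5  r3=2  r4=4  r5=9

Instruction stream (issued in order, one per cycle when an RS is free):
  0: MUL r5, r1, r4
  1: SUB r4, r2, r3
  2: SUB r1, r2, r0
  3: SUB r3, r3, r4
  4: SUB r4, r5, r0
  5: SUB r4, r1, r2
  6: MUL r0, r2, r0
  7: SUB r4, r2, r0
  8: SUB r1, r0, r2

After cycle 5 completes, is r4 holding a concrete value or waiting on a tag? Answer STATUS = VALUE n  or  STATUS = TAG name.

cycle 1: issue MUL r5<-Mul1 // r0:8,r1:1,r2:5,r3:2,r4:4,r5:Mul1
cycle 2: issue SUB r4<-Add1 // r0:8,r1:1,r2:5,r3:2,r4:Add1,r5:Mul1
cycle 3: issue SUB r1<-Add2 // r0:8,r1:Add2,r2:5,r3:2,r4:Add1,r5:Mul1
cycle 4: CDB Add1=3; issue SUB r3<-Add1 // r0:8,r1:Add2,r2:5,r3:Add1,r4:3,r5:Mul1
cycle 5: CDB Add2=-3; issue SUB r4<-Add2 // r0:8,r1:-3,r2:5,r3:Add1,r4:Add2,r5:Mul1

STATUS = TAG Add2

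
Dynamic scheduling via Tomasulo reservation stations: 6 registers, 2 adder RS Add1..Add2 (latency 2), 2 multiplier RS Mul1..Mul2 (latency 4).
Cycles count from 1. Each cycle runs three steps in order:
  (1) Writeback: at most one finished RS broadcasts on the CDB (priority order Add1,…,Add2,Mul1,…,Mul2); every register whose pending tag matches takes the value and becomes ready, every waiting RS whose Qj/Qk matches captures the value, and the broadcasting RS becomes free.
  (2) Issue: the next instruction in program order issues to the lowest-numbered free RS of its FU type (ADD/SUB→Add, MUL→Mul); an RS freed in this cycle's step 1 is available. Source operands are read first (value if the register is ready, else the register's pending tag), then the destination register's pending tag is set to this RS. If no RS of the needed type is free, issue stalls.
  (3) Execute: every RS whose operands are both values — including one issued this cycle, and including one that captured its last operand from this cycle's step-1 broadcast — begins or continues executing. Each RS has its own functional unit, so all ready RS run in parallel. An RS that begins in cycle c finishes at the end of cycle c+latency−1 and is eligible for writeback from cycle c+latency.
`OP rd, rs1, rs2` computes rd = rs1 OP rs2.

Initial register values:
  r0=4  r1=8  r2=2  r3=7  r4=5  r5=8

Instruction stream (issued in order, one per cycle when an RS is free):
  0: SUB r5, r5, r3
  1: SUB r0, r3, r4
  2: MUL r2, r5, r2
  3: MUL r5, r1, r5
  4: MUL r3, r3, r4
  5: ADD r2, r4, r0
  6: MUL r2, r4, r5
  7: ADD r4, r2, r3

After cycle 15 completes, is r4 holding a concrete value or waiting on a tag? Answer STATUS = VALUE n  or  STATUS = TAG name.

STATUS = VALUE 75

cycle 1: issue SUB r5<-Add1 // r0:4,r1:8,r2:2,r3:7,r4:5,r5:Add1
cycle 2: issue SUB r0<-Add2 // r0:Add2,r1:8,r2:2,r3:7,r4:5,r5:Add1
cycle 3: CDB Add1=1; issue MUL r2<-Mul1 // r0:Add2,r1:8,r2:Mul1,r3:7,r4:5,r5:1
cycle 4: CDB Add2=2; issue MUL r5<-Mul2 // r0:2,r1:8,r2:Mul1,r3:7,r4:5,r5:Mul2
cycle 5: stall // r0:2,r1:8,r2:Mul1,r3:7,r4:5,r5:Mul2
cycle 6: stall // r0:2,r1:8,r2:Mul1,r3:7,r4:5,r5:Mul2
cycle 7: CDB Mul1=2; issue MUL r3<-Mul1 // r0:2,r1:8,r2:2,r3:Mul1,r4:5,r5:Mul2
cycle 8: CDB Mul2=8; issue ADD r2<-Add1 // r0:2,r1:8,r2:Add1,r3:Mul1,r4:5,r5:8
cycle 9: issue MUL r2<-Mul2 // r0:2,r1:8,r2:Mul2,r3:Mul1,r4:5,r5:8
cycle 10: CDB Add1=7; issue ADD r4<-Add1 // r0:2,r1:8,r2:Mul2,r3:Mul1,r4:Add1,r5:8
cycle 11: CDB Mul1=35 // r0:2,r1:8,r2:Mul2,r3:35,r4:Add1,r5:8
cycle 12: - // r0:2,r1:8,r2:Mul2,r3:35,r4:Add1,r5:8
cycle 13: CDB Mul2=40 // r0:2,r1:8,r2:40,r3:35,r4:Add1,r5:8
cycle 14: - // r0:2,r1:8,r2:40,r3:35,r4:Add1,r5:8
cycle 15: CDB Add1=75 // r0:2,r1:8,r2:40,r3:35,r4:75,r5:8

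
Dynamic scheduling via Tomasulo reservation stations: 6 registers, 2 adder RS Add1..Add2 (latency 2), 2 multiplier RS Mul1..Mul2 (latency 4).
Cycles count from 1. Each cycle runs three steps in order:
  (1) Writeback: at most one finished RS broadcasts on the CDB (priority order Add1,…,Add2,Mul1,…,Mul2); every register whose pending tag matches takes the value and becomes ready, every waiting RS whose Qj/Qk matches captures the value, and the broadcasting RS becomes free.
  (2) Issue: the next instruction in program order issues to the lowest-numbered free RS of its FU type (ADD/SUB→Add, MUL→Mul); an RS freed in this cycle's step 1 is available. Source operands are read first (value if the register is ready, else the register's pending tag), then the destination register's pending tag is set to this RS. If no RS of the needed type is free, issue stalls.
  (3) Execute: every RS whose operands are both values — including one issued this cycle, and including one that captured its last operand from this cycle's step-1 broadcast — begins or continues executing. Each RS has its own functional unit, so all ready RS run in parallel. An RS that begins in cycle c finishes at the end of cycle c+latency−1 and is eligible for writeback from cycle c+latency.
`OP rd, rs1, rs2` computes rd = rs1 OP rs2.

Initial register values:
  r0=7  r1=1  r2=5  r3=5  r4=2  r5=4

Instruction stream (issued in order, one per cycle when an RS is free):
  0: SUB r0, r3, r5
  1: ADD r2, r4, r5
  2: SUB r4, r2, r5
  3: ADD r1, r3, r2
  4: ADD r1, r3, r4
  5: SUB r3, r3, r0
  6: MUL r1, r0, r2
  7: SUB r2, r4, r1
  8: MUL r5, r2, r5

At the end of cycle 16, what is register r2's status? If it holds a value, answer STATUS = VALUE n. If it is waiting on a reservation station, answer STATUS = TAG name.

cycle 1: issue SUB r0<-Add1 // r0:Add1,r1:1,r2:5,r3:5,r4:2,r5:4
cycle 2: issue ADD r2<-Add2 // r0:Add1,r1:1,r2:Add2,r3:5,r4:2,r5:4
cycle 3: CDB Add1=1; issue SUB r4<-Add1 // r0:1,r1:1,r2:Add2,r3:5,r4:Add1,r5:4
cycle 4: CDB Add2=6; issue ADD r1<-Add2 // r0:1,r1:Add2,r2:6,r3:5,r4:Add1,r5:4
cycle 5: stall // r0:1,r1:Add2,r2:6,r3:5,r4:Add1,r5:4
cycle 6: CDB Add1=2; issue ADD r1<-Add1 // r0:1,r1:Add1,r2:6,r3:5,r4:2,r5:4
cycle 7: CDB Add2=11; issue SUB r3<-Add2 // r0:1,r1:Add1,r2:6,r3:Add2,r4:2,r5:4
cycle 8: CDB Add1=7; issue MUL r1<-Mul1 // r0:1,r1:Mul1,r2:6,r3:Add2,r4:2,r5:4
cycle 9: CDB Add2=4; issue SUB r2<-Add1 // r0:1,r1:Mul1,r2:Add1,r3:4,r4:2,r5:4
cycle 10: issue MUL r5<-Mul2 // r0:1,r1:Mul1,r2:Add1,r3:4,r4:2,r5:Mul2
cycle 11: - // r0:1,r1:Mul1,r2:Add1,r3:4,r4:2,r5:Mul2
cycle 12: CDB Mul1=6 // r0:1,r1:6,r2:Add1,r3:4,r4:2,r5:Mul2
cycle 13: - // r0:1,r1:6,r2:Add1,r3:4,r4:2,r5:Mul2
cycle 14: CDB Add1=-4 // r0:1,r1:6,r2:-4,r3:4,r4:2,r5:Mul2
cycle 15: - // r0:1,r1:6,r2:-4,r3:4,r4:2,r5:Mul2
cycle 16: - // r0:1,r1:6,r2:-4,r3:4,r4:2,r5:Mul2

STATUS = VALUE -4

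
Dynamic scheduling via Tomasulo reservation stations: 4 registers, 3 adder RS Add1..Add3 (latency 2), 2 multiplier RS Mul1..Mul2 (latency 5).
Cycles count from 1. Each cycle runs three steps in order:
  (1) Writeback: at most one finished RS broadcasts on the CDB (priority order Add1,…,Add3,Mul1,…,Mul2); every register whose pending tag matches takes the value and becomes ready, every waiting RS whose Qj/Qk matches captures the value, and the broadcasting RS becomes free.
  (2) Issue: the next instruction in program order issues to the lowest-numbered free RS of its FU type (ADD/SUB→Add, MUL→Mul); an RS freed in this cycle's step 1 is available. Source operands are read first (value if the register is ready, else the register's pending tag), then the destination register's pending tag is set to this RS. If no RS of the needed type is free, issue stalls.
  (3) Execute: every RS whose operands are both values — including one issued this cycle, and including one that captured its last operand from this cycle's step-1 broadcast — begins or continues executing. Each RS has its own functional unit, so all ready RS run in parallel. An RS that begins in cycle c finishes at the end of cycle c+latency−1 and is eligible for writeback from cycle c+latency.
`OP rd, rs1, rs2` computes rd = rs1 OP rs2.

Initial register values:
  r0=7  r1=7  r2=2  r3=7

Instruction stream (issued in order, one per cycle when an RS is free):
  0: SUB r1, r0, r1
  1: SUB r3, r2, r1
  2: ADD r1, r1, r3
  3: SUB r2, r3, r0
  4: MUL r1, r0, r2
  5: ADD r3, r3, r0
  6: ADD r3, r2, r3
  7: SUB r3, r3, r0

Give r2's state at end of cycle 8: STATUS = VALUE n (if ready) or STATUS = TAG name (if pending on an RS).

cycle 1: issue SUB r1<-Add1 // r0:7,r1:Add1,r2:2,r3:7
cycle 2: issue SUB r3<-Add2 // r0:7,r1:Add1,r2:2,r3:Add2
cycle 3: CDB Add1=0; issue ADD r1<-Add1 // r0:7,r1:Add1,r2:2,r3:Add2
cycle 4: issue SUB r2<-Add3 // r0:7,r1:Add1,r2:Add3,r3:Add2
cycle 5: CDB Add2=2; issue MUL r1<-Mul1 // r0:7,r1:Mul1,r2:Add3,r3:2
cycle 6: issue ADD r3<-Add2 // r0:7,r1:Mul1,r2:Add3,r3:Add2
cycle 7: CDB Add1=2; issue ADD r3<-Add1 // r0:7,r1:Mul1,r2:Add3,r3:Add1
cycle 8: CDB Add2=9; issue SUB r3<-Add2 // r0:7,r1:Mul1,r2:Add3,r3:Add2

STATUS = TAG Add3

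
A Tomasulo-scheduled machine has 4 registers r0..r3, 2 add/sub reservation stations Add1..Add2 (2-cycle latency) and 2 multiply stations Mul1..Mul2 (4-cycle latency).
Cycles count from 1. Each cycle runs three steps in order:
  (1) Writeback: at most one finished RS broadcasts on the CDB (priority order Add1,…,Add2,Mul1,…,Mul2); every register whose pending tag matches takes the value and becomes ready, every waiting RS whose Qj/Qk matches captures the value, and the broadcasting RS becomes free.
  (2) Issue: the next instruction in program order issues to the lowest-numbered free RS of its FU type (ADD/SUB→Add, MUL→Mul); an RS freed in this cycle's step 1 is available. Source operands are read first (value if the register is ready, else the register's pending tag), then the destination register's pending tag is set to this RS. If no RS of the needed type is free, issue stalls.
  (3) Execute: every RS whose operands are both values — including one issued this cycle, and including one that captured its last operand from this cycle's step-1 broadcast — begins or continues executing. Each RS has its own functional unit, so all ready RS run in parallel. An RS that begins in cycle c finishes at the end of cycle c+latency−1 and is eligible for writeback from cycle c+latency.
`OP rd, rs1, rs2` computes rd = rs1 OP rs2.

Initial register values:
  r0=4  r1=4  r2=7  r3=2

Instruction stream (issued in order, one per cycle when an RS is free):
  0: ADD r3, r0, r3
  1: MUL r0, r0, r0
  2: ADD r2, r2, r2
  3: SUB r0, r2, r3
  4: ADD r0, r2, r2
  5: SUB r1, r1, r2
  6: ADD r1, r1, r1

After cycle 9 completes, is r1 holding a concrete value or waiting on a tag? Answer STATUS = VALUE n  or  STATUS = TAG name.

STATUS = TAG Add2

cycle 1: issue ADD r3<-Add1 // r0:4,r1:4,r2:7,r3:Add1
cycle 2: issue MUL r0<-Mul1 // r0:Mul1,r1:4,r2:7,r3:Add1
cycle 3: CDB Add1=6; issue ADD r2<-Add1 // r0:Mul1,r1:4,r2:Add1,r3:6
cycle 4: issue SUB r0<-Add2 // r0:Add2,r1:4,r2:Add1,r3:6
cycle 5: CDB Add1=14; issue ADD r0<-Add1 // r0:Add1,r1:4,r2:14,r3:6
cycle 6: CDB Mul1=16; stall // r0:Add1,r1:4,r2:14,r3:6
cycle 7: CDB Add1=28; issue SUB r1<-Add1 // r0:28,r1:Add1,r2:14,r3:6
cycle 8: CDB Add2=8; issue ADD r1<-Add2 // r0:28,r1:Add2,r2:14,r3:6
cycle 9: CDB Add1=-10 // r0:28,r1:Add2,r2:14,r3:6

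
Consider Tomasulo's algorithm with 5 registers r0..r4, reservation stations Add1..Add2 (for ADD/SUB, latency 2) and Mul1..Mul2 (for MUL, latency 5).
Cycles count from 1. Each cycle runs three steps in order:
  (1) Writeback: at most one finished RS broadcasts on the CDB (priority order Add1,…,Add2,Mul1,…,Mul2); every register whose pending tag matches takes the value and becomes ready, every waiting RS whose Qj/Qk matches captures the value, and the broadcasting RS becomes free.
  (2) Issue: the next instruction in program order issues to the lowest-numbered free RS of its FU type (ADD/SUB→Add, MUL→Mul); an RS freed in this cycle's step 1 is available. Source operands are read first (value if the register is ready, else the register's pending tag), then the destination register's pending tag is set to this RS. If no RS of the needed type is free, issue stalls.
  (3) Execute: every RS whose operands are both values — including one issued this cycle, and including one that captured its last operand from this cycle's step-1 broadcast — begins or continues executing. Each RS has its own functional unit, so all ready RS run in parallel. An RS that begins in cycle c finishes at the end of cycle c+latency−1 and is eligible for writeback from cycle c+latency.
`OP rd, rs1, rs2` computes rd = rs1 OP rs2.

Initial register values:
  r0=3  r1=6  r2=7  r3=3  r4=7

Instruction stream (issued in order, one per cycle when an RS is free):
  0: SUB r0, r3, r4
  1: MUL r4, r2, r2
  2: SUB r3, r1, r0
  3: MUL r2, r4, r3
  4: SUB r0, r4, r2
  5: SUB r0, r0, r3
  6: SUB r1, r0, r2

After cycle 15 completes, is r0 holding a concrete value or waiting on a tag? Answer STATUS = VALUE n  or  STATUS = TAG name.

cycle 1: issue SUB r0<-Add1 // r0:Add1,r1:6,r2:7,r3:3,r4:7
cycle 2: issue MUL r4<-Mul1 // r0:Add1,r1:6,r2:7,r3:3,r4:Mul1
cycle 3: CDB Add1=-4; issue SUB r3<-Add1 // r0:-4,r1:6,r2:7,r3:Add1,r4:Mul1
cycle 4: issue MUL r2<-Mul2 // r0:-4,r1:6,r2:Mul2,r3:Add1,r4:Mul1
cycle 5: CDB Add1=10; issue SUB r0<-Add1 // r0:Add1,r1:6,r2:Mul2,r3:10,r4:Mul1
cycle 6: issue SUB r0<-Add2 // r0:Add2,r1:6,r2:Mul2,r3:10,r4:Mul1
cycle 7: CDB Mul1=49; stall // r0:Add2,r1:6,r2:Mul2,r3:10,r4:49
cycle 8: stall // r0:Add2,r1:6,r2:Mul2,r3:10,r4:49
cycle 9: stall // r0:Add2,r1:6,r2:Mul2,r3:10,r4:49
cycle 10: stall // r0:Add2,r1:6,r2:Mul2,r3:10,r4:49
cycle 11: stall // r0:Add2,r1:6,r2:Mul2,r3:10,r4:49
cycle 12: CDB Mul2=490; stall // r0:Add2,r1:6,r2:490,r3:10,r4:49
cycle 13: stall // r0:Add2,r1:6,r2:490,r3:10,r4:49
cycle 14: CDB Add1=-441; issue SUB r1<-Add1 // r0:Add2,r1:Add1,r2:490,r3:10,r4:49
cycle 15: - // r0:Add2,r1:Add1,r2:490,r3:10,r4:49

STATUS = TAG Add2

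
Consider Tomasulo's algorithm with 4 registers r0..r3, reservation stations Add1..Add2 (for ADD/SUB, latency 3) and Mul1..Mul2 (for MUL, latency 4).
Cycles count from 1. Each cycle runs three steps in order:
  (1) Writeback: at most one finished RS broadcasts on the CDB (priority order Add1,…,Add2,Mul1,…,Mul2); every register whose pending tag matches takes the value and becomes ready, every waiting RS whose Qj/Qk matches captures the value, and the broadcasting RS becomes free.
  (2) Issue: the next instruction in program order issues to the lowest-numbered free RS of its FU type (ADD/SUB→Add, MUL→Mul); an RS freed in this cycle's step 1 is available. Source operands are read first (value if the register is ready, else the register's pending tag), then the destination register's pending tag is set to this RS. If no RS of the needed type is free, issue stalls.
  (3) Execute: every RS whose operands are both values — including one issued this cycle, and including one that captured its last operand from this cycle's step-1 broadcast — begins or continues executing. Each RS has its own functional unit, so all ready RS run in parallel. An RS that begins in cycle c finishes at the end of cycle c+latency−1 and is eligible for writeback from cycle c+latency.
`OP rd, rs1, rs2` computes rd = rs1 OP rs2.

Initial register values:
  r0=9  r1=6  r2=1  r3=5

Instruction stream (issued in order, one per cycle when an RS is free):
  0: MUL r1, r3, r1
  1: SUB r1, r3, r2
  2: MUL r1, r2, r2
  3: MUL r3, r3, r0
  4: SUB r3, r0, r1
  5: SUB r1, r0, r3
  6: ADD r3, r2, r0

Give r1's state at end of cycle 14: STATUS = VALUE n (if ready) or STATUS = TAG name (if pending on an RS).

c1: issue MUL r1<-Mul1 | r0:9,r1:Mul1,r2:1,r3:5
c2: issue SUB r1<-Add1 | r0:9,r1:Add1,r2:1,r3:5
c3: issue MUL r1<-Mul2 | r0:9,r1:Mul2,r2:1,r3:5
c4: stall | r0:9,r1:Mul2,r2:1,r3:5
c5: CDB Add1=4; stall | r0:9,r1:Mul2,r2:1,r3:5
c6: CDB Mul1=30; issue MUL r3<-Mul1 | r0:9,r1:Mul2,r2:1,r3:Mul1
c7: CDB Mul2=1; issue SUB r3<-Add1 | r0:9,r1:1,r2:1,r3:Add1
c8: issue SUB r1<-Add2 | r0:9,r1:Add2,r2:1,r3:Add1
c9: stall | r0:9,r1:Add2,r2:1,r3:Add1
c10: CDB Add1=8; issue ADD r3<-Add1 | r0:9,r1:Add2,r2:1,r3:Add1
c11: CDB Mul1=45 | r0:9,r1:Add2,r2:1,r3:Add1
c12: - | r0:9,r1:Add2,r2:1,r3:Add1
c13: CDB Add1=10 | r0:9,r1:Add2,r2:1,r3:10
c14: CDB Add2=1 | r0:9,r1:1,r2:1,r3:10

STATUS = VALUE 1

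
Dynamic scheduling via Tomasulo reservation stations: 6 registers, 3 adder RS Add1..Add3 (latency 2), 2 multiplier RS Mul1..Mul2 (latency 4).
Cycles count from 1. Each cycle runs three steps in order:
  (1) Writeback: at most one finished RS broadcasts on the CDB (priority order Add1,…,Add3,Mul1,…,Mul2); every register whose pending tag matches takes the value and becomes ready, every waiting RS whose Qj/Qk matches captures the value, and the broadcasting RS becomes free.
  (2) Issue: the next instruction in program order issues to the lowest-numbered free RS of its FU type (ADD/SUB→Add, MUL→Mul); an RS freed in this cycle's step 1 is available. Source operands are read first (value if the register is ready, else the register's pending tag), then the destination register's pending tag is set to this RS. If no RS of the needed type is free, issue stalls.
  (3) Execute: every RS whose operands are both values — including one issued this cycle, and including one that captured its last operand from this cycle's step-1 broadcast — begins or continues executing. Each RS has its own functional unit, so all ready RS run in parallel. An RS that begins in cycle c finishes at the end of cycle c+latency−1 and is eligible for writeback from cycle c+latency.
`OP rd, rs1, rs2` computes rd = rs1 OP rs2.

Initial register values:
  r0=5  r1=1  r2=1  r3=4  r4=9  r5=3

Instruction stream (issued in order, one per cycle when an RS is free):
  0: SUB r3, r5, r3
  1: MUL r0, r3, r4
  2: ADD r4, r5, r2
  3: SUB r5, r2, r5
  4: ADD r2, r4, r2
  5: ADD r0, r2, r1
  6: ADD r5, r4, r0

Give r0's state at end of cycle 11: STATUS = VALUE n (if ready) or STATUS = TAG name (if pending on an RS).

STATUS = VALUE 6

c1: issue SUB r3<-Add1 | r0:5,r1:1,r2:1,r3:Add1,r4:9,r5:3
c2: issue MUL r0<-Mul1 | r0:Mul1,r1:1,r2:1,r3:Add1,r4:9,r5:3
c3: CDB Add1=-1; issue ADD r4<-Add1 | r0:Mul1,r1:1,r2:1,r3:-1,r4:Add1,r5:3
c4: issue SUB r5<-Add2 | r0:Mul1,r1:1,r2:1,r3:-1,r4:Add1,r5:Add2
c5: CDB Add1=4; issue ADD r2<-Add1 | r0:Mul1,r1:1,r2:Add1,r3:-1,r4:4,r5:Add2
c6: CDB Add2=-2; issue ADD r0<-Add2 | r0:Add2,r1:1,r2:Add1,r3:-1,r4:4,r5:-2
c7: CDB Add1=5; issue ADD r5<-Add1 | r0:Add2,r1:1,r2:5,r3:-1,r4:4,r5:Add1
c8: CDB Mul1=-9 | r0:Add2,r1:1,r2:5,r3:-1,r4:4,r5:Add1
c9: CDB Add2=6 | r0:6,r1:1,r2:5,r3:-1,r4:4,r5:Add1
c10: - | r0:6,r1:1,r2:5,r3:-1,r4:4,r5:Add1
c11: CDB Add1=10 | r0:6,r1:1,r2:5,r3:-1,r4:4,r5:10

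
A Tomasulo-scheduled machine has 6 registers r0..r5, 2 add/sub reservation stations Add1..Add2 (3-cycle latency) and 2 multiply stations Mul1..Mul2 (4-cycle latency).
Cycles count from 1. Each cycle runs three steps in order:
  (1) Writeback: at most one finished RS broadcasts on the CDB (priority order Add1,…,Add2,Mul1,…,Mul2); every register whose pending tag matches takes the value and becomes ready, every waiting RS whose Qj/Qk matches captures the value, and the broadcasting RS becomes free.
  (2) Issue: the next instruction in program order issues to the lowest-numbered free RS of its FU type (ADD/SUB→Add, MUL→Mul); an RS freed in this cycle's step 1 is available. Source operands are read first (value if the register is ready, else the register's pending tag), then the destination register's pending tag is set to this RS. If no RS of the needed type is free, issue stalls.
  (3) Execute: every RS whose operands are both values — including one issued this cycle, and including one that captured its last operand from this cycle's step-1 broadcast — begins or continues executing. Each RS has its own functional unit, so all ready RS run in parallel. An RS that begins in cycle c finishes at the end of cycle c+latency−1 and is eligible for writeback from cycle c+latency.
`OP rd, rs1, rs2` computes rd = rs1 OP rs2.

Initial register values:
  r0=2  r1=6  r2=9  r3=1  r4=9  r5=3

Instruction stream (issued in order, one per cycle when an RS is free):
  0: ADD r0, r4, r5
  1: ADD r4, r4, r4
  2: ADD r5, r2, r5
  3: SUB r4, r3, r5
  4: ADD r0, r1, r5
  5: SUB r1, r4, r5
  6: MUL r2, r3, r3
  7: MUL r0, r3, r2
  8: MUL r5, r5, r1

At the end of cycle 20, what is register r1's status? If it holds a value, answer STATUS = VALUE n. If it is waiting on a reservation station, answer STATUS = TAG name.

STATUS = VALUE -23

  c1: issue ADD r0<-Add1  regs: r0:Add1,r1:6,r2:9,r3:1,r4:9,r5:3
  c2: issue ADD r4<-Add2  regs: r0:Add1,r1:6,r2:9,r3:1,r4:Add2,r5:3
  c3: stall  regs: r0:Add1,r1:6,r2:9,r3:1,r4:Add2,r5:3
  c4: CDB Add1=12; issue ADD r5<-Add1  regs: r0:12,r1:6,r2:9,r3:1,r4:Add2,r5:Add1
  c5: CDB Add2=18; issue SUB r4<-Add2  regs: r0:12,r1:6,r2:9,r3:1,r4:Add2,r5:Add1
  c6: stall  regs: r0:12,r1:6,r2:9,r3:1,r4:Add2,r5:Add1
  c7: CDB Add1=12; issue ADD r0<-Add1  regs: r0:Add1,r1:6,r2:9,r3:1,r4:Add2,r5:12
  c8: stall  regs: r0:Add1,r1:6,r2:9,r3:1,r4:Add2,r5:12
  c9: stall  regs: r0:Add1,r1:6,r2:9,r3:1,r4:Add2,r5:12
  c10: CDB Add1=18; issue SUB r1<-Add1  regs: r0:18,r1:Add1,r2:9,r3:1,r4:Add2,r5:12
  c11: CDB Add2=-11; issue MUL r2<-Mul1  regs: r0:18,r1:Add1,r2:Mul1,r3:1,r4:-11,r5:12
  c12: issue MUL r0<-Mul2  regs: r0:Mul2,r1:Add1,r2:Mul1,r3:1,r4:-11,r5:12
  c13: stall  regs: r0:Mul2,r1:Add1,r2:Mul1,r3:1,r4:-11,r5:12
  c14: CDB Add1=-23; stall  regs: r0:Mul2,r1:-23,r2:Mul1,r3:1,r4:-11,r5:12
  c15: CDB Mul1=1; issue MUL r5<-Mul1  regs: r0:Mul2,r1:-23,r2:1,r3:1,r4:-11,r5:Mul1
  c16: -  regs: r0:Mul2,r1:-23,r2:1,r3:1,r4:-11,r5:Mul1
  c17: -  regs: r0:Mul2,r1:-23,r2:1,r3:1,r4:-11,r5:Mul1
  c18: -  regs: r0:Mul2,r1:-23,r2:1,r3:1,r4:-11,r5:Mul1
  c19: CDB Mul1=-276  regs: r0:Mul2,r1:-23,r2:1,r3:1,r4:-11,r5:-276
  c20: CDB Mul2=1  regs: r0:1,r1:-23,r2:1,r3:1,r4:-11,r5:-276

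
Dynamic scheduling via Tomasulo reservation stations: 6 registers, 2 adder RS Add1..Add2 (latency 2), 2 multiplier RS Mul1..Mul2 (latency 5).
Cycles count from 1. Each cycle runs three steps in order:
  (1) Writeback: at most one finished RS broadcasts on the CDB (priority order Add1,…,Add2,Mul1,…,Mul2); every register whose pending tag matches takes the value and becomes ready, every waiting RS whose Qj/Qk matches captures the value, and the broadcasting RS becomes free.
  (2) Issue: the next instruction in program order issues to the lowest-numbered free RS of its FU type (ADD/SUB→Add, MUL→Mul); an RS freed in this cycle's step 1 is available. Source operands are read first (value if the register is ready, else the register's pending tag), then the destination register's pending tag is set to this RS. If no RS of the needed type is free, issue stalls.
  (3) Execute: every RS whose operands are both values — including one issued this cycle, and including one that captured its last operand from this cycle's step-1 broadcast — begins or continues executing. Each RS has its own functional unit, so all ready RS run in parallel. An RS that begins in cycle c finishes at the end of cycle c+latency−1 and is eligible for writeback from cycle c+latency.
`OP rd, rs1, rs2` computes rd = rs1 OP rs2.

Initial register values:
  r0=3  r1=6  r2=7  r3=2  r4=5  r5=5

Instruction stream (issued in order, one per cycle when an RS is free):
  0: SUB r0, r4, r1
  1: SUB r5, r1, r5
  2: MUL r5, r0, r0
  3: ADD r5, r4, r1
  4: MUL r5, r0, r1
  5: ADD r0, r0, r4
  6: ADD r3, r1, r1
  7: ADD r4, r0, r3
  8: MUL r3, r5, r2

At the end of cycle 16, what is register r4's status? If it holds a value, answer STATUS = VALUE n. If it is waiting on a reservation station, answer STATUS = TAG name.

  c1: issue SUB r0<-Add1  regs: r0:Add1,r1:6,r2:7,r3:2,r4:5,r5:5
  c2: issue SUB r5<-Add2  regs: r0:Add1,r1:6,r2:7,r3:2,r4:5,r5:Add2
  c3: CDB Add1=-1; issue MUL r5<-Mul1  regs: r0:-1,r1:6,r2:7,r3:2,r4:5,r5:Mul1
  c4: CDB Add2=1; issue ADD r5<-Add1  regs: r0:-1,r1:6,r2:7,r3:2,r4:5,r5:Add1
  c5: issue MUL r5<-Mul2  regs: r0:-1,r1:6,r2:7,r3:2,r4:5,r5:Mul2
  c6: CDB Add1=11; issue ADD r0<-Add1  regs: r0:Add1,r1:6,r2:7,r3:2,r4:5,r5:Mul2
  c7: issue ADD r3<-Add2  regs: r0:Add1,r1:6,r2:7,r3:Add2,r4:5,r5:Mul2
  c8: CDB Add1=4; issue ADD r4<-Add1  regs: r0:4,r1:6,r2:7,r3:Add2,r4:Add1,r5:Mul2
  c9: CDB Add2=12; stall  regs: r0:4,r1:6,r2:7,r3:12,r4:Add1,r5:Mul2
  c10: CDB Mul1=1; issue MUL r3<-Mul1  regs: r0:4,r1:6,r2:7,r3:Mul1,r4:Add1,r5:Mul2
  c11: CDB Add1=16  regs: r0:4,r1:6,r2:7,r3:Mul1,r4:16,r5:Mul2
  c12: CDB Mul2=-6  regs: r0:4,r1:6,r2:7,r3:Mul1,r4:16,r5:-6
  c13: -  regs: r0:4,r1:6,r2:7,r3:Mul1,r4:16,r5:-6
  c14: -  regs: r0:4,r1:6,r2:7,r3:Mul1,r4:16,r5:-6
  c15: -  regs: r0:4,r1:6,r2:7,r3:Mul1,r4:16,r5:-6
  c16: -  regs: r0:4,r1:6,r2:7,r3:Mul1,r4:16,r5:-6

STATUS = VALUE 16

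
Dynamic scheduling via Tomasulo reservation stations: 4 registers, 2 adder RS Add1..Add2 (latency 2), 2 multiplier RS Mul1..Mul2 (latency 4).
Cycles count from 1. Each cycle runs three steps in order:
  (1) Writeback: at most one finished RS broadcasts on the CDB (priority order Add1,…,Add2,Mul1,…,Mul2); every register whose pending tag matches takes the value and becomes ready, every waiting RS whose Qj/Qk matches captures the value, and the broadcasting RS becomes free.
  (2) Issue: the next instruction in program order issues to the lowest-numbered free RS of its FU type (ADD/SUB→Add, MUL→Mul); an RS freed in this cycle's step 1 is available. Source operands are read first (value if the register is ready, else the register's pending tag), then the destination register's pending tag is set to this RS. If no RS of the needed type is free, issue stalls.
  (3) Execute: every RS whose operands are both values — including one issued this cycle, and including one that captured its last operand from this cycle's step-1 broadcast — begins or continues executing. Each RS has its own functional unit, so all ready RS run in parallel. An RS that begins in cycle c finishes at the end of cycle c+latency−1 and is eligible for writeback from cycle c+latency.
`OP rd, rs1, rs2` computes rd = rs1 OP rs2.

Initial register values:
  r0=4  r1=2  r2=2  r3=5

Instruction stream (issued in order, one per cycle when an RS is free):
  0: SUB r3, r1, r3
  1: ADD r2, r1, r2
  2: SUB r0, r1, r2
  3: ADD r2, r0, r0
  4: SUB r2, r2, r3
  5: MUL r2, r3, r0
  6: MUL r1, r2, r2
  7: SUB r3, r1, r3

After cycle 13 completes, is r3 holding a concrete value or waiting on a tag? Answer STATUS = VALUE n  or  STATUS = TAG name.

c1: issue SUB r3<-Add1 | r0:4,r1:2,r2:2,r3:Add1
c2: issue ADD r2<-Add2 | r0:4,r1:2,r2:Add2,r3:Add1
c3: CDB Add1=-3; issue SUB r0<-Add1 | r0:Add1,r1:2,r2:Add2,r3:-3
c4: CDB Add2=4; issue ADD r2<-Add2 | r0:Add1,r1:2,r2:Add2,r3:-3
c5: stall | r0:Add1,r1:2,r2:Add2,r3:-3
c6: CDB Add1=-2; issue SUB r2<-Add1 | r0:-2,r1:2,r2:Add1,r3:-3
c7: issue MUL r2<-Mul1 | r0:-2,r1:2,r2:Mul1,r3:-3
c8: CDB Add2=-4; issue MUL r1<-Mul2 | r0:-2,r1:Mul2,r2:Mul1,r3:-3
c9: issue SUB r3<-Add2 | r0:-2,r1:Mul2,r2:Mul1,r3:Add2
c10: CDB Add1=-1 | r0:-2,r1:Mul2,r2:Mul1,r3:Add2
c11: CDB Mul1=6 | r0:-2,r1:Mul2,r2:6,r3:Add2
c12: - | r0:-2,r1:Mul2,r2:6,r3:Add2
c13: - | r0:-2,r1:Mul2,r2:6,r3:Add2

STATUS = TAG Add2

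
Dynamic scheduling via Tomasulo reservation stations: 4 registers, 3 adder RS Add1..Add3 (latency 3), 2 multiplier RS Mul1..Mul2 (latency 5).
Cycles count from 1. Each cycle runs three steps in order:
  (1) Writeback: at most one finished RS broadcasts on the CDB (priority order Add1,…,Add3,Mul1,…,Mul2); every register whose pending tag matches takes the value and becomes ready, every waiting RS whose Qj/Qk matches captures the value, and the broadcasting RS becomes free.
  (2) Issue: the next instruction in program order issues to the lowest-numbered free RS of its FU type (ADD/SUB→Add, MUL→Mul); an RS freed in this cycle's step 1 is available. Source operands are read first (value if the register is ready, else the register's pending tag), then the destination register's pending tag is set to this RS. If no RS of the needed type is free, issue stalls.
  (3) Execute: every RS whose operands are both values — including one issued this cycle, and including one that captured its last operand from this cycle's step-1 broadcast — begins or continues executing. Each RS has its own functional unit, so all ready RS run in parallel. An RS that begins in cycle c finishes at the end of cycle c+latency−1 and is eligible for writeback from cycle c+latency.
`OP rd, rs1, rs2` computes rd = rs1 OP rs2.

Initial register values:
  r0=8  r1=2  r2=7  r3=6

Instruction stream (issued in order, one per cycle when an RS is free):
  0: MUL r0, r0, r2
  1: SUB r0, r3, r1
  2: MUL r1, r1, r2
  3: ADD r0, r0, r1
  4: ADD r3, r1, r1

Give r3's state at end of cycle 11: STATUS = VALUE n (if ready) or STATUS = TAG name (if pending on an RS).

STATUS = VALUE 28

cycle 1: issue MUL r0<-Mul1 // r0:Mul1,r1:2,r2:7,r3:6
cycle 2: issue SUB r0<-Add1 // r0:Add1,r1:2,r2:7,r3:6
cycle 3: issue MUL r1<-Mul2 // r0:Add1,r1:Mul2,r2:7,r3:6
cycle 4: issue ADD r0<-Add2 // r0:Add2,r1:Mul2,r2:7,r3:6
cycle 5: CDB Add1=4; issue ADD r3<-Add1 // r0:Add2,r1:Mul2,r2:7,r3:Add1
cycle 6: CDB Mul1=56 // r0:Add2,r1:Mul2,r2:7,r3:Add1
cycle 7: - // r0:Add2,r1:Mul2,r2:7,r3:Add1
cycle 8: CDB Mul2=14 // r0:Add2,r1:14,r2:7,r3:Add1
cycle 9: - // r0:Add2,r1:14,r2:7,r3:Add1
cycle 10: - // r0:Add2,r1:14,r2:7,r3:Add1
cycle 11: CDB Add1=28 // r0:Add2,r1:14,r2:7,r3:28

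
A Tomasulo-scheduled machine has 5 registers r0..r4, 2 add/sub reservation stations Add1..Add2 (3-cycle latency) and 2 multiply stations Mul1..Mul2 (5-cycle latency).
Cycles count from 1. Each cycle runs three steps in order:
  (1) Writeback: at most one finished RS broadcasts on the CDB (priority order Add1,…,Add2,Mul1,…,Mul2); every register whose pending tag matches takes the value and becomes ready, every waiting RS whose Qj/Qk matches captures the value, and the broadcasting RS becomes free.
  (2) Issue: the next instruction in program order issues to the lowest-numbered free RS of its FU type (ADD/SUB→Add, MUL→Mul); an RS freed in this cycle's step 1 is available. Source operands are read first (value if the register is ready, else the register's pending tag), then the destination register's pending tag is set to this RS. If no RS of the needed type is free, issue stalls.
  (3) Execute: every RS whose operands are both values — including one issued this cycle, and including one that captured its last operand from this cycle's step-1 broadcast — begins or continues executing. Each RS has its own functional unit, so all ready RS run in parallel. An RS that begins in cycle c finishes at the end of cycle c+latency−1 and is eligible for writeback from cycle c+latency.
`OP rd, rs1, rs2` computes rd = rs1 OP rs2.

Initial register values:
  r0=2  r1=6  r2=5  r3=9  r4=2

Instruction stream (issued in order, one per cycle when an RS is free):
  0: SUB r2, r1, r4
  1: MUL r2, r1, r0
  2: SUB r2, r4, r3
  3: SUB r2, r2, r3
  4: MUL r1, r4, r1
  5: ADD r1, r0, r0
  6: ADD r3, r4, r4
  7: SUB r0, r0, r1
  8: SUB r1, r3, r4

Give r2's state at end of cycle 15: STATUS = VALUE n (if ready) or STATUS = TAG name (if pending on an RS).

  c1: issue SUB r2<-Add1  regs: r0:2,r1:6,r2:Add1,r3:9,r4:2
  c2: issue MUL r2<-Mul1  regs: r0:2,r1:6,r2:Mul1,r3:9,r4:2
  c3: issue SUB r2<-Add2  regs: r0:2,r1:6,r2:Add2,r3:9,r4:2
  c4: CDB Add1=4; issue SUB r2<-Add1  regs: r0:2,r1:6,r2:Add1,r3:9,r4:2
  c5: issue MUL r1<-Mul2  regs: r0:2,r1:Mul2,r2:Add1,r3:9,r4:2
  c6: CDB Add2=-7; issue ADD r1<-Add2  regs: r0:2,r1:Add2,r2:Add1,r3:9,r4:2
  c7: CDB Mul1=12; stall  regs: r0:2,r1:Add2,r2:Add1,r3:9,r4:2
  c8: stall  regs: r0:2,r1:Add2,r2:Add1,r3:9,r4:2
  c9: CDB Add1=-16; issue ADD r3<-Add1  regs: r0:2,r1:Add2,r2:-16,r3:Add1,r4:2
  c10: CDB Add2=4; issue SUB r0<-Add2  regs: r0:Add2,r1:4,r2:-16,r3:Add1,r4:2
  c11: CDB Mul2=12; stall  regs: r0:Add2,r1:4,r2:-16,r3:Add1,r4:2
  c12: CDB Add1=4; issue SUB r1<-Add1  regs: r0:Add2,r1:Add1,r2:-16,r3:4,r4:2
  c13: CDB Add2=-2  regs: r0:-2,r1:Add1,r2:-16,r3:4,r4:2
  c14: -  regs: r0:-2,r1:Add1,r2:-16,r3:4,r4:2
  c15: CDB Add1=2  regs: r0:-2,r1:2,r2:-16,r3:4,r4:2

STATUS = VALUE -16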